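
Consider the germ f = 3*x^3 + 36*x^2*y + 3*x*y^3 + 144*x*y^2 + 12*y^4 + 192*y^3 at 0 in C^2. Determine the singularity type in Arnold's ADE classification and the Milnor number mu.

Type E_7, Milnor number mu = 7.

The Hessian of f at 0 has rank 0. Corank 2; j^3 = 3*(x + 4*y)^3 is a perfect cube, so E-series; the 4-jet and mu = 7 give E_7.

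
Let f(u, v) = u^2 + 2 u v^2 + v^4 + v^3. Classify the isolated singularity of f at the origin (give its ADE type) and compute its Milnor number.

The Hessian of f at 0 has rank 1. Corank 1: A-series; mu = 2 gives A_2.

Type A_2, Milnor number mu = 2.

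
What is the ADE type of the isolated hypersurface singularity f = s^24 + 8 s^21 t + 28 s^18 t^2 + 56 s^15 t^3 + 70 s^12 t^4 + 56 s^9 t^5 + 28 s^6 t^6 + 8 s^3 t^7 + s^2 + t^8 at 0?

The Hessian of f at 0 is [[2, 0], [0, 0]] with rank 1, so corank 1. A Groebner basis of the Jacobian ideal J(f) in C{s,t} is {t^7, s}; counting standard monomials gives mu = 7. Corank 1: A-series; mu = 7 gives A_7.

A_7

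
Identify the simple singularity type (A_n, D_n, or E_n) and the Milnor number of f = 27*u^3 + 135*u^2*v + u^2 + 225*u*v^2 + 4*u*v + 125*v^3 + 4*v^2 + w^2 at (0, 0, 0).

Type A_{2}, Milnor number mu = 2.

The Hessian of f at 0 is [[2, 4, 0], [4, 8, 0], [0, 0, 2]] with rank 2, so corank 1. A Groebner basis of the Jacobian ideal J(f) in C{u,v,w} is {v^2, u + 2*v, w}; counting standard monomials gives mu = 2. Corank 1: A-series; mu = 2 gives A_2.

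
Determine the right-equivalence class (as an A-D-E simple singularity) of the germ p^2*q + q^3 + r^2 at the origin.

The Hessian of f at 0 has rank 1. Corank 2; j^3 = q*(p^2 + q^2) splits into three distinct lines over C (the quadratic factor has nonzero discriminant), so D_4.

D4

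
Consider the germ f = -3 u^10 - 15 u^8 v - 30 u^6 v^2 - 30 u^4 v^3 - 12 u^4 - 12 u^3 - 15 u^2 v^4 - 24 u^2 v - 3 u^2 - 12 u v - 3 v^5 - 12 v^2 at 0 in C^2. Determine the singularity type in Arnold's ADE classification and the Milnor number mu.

The Hessian of f at 0 has rank 1. Corank 1: A-series; mu = 4 gives A_4.

Type A4, Milnor number mu = 4.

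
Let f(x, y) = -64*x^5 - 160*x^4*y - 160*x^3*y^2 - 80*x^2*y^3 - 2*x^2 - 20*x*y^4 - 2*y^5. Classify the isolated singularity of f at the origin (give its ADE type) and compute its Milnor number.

Type A_{4}, Milnor number mu = 4.

The Hessian of f at 0 has rank 1. Corank 1: A-series; mu = 4 gives A_4.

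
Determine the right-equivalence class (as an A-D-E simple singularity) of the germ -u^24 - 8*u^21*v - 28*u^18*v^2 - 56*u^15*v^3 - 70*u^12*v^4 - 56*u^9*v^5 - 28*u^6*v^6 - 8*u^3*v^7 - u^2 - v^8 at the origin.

A_{7}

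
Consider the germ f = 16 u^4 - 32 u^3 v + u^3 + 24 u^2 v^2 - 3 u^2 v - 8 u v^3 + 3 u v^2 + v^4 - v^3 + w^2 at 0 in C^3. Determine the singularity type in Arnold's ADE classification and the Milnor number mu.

Type E_{6}, Milnor number mu = 6.

The Hessian of f at 0 is [[0, 0, 0], [0, 0, 0], [0, 0, 2]] with rank 1, so corank 2. A Groebner basis of the Jacobian ideal J(f) in C{u,v,w} is {v^4, u*v^2 - 5*v^3/6, u^2 - 2*u*v + v^2, w}; counting standard monomials gives mu = 6. Corank 2; j^3 = (u - v)^3 is a perfect cube, so E-series; the 4-jet and mu = 6 give E_6.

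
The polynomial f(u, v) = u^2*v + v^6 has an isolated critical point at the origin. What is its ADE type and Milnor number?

Type D_7, Milnor number mu = 7.

The Hessian of f at 0 has rank 0. Corank 2; j^3 = u^2*v has shape L^2 M (L != M), so D-series; mu = 7 gives D_7.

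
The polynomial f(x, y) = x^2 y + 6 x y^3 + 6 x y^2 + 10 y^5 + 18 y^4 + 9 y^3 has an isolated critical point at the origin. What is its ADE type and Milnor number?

Type D_{6}, Milnor number mu = 6.

The Hessian of f at 0 is [[0, 0], [0, 0]] with rank 0, so corank 2. A Groebner basis of the Jacobian ideal J(f) in C{x,y} is {x^3 + 81*x^2/4 + 225*x*y/2 + 621*y^2/4, x^2*y - 9*x^2/2 - 24*x*y - 63*y^2/2, 3*x^2/4 + x*y^2 + 7*x*y/2 + 15*y^2/4, x*y/3 + y^3 + y^2}; counting standard monomials gives mu = 6. Corank 2; j^3 = y*(x + 3*y)^2 has shape L^2 M (L != M), so D-series; mu = 6 gives D_6.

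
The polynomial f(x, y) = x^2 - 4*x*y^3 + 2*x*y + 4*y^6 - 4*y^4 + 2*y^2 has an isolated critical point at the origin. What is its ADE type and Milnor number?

The Hessian of f at 0 is [[2, 2], [2, 4]] with rank 2, so corank 0. A Groebner basis of the Jacobian ideal J(f) in C{x,y} is {x, y}; counting standard monomials gives mu = 1. Corank 0: nondegenerate Morse point, so A_1.

Type A_{1}, Milnor number mu = 1.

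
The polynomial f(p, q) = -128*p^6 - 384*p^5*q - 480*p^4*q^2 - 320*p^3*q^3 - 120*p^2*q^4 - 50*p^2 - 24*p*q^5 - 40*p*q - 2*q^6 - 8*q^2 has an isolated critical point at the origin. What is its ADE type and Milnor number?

Type A5, Milnor number mu = 5.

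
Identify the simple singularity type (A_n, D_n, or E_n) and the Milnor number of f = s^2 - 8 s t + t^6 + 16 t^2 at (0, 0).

The Hessian of f at 0 is [[2, -8], [-8, 32]] with rank 1, so corank 1. A Groebner basis of the Jacobian ideal J(f) in C{s,t} is {t^5, s - 4*t}; counting standard monomials gives mu = 5. Corank 1: A-series; mu = 5 gives A_5.

Type A_5, Milnor number mu = 5.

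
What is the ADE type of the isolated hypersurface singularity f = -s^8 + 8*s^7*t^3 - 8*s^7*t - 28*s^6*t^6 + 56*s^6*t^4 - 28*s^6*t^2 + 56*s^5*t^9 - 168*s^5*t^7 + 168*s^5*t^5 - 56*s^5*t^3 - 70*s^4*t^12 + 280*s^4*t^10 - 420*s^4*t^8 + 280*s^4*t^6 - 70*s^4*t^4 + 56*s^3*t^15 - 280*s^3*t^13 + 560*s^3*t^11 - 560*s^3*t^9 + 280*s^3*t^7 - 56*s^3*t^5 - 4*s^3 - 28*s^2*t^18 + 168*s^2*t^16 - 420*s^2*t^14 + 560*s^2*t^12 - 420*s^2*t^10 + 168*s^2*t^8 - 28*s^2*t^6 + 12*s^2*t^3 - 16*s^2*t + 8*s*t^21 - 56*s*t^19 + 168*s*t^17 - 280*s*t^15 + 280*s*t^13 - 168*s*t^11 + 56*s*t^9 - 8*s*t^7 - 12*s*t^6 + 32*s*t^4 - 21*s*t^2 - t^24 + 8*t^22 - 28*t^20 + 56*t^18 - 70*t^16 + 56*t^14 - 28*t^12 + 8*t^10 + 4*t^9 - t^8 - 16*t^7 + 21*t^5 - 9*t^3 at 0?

D9

The Hessian of f at 0 has rank 0. Corank 2; j^3 = -(s + t)*(2*s + 3*t)^2 has shape L^2 M (L != M), so D-series; mu = 9 gives D_9.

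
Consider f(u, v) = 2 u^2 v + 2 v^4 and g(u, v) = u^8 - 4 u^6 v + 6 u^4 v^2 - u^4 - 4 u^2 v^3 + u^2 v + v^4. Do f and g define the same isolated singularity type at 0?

Yes.

The Hessian of f at 0 has rank 0. Corank 2; j^3 = 2*u^2*v has shape L^2 M (L != M), so D-series; mu = 5 gives D_5. The Hessian of g at 0 has rank 0. Corank 2; j^3 = u^2*v has shape L^2 M (L != M), so D-series; mu = 5 gives D_5. Both have type D_5, hence right-equivalent.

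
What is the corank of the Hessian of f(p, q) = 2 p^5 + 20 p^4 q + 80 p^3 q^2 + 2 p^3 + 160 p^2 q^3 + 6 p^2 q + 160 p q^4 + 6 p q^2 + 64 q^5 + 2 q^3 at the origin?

2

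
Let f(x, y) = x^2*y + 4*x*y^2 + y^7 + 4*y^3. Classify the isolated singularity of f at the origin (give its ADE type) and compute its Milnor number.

Type D_8, Milnor number mu = 8.

The Hessian of f at 0 has rank 0. Corank 2; j^3 = y*(x + 2*y)^2 has shape L^2 M (L != M), so D-series; mu = 8 gives D_8.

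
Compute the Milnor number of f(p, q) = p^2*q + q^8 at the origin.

9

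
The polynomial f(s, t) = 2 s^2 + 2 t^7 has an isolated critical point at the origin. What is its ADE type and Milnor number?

The Hessian of f at 0 has rank 1. Corank 1: A-series; mu = 6 gives A_6.

Type A6, Milnor number mu = 6.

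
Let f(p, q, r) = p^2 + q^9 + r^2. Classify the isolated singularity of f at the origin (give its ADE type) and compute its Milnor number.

The Hessian of f at 0 has rank 2. Corank 1: A-series; mu = 8 gives A_8.

Type A8, Milnor number mu = 8.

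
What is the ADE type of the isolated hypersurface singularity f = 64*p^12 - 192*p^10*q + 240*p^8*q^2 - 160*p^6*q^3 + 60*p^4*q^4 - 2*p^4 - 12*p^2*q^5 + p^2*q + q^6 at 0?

The Hessian of f at 0 is [[0, 0], [0, 0]] with rank 0, so corank 2. A Groebner basis of the Jacobian ideal J(f) in C{p,q} is {p^2/6 + q^5, p^3, p*q}; counting standard monomials gives mu = 7. Corank 2; j^3 = p^2*q has shape L^2 M (L != M), so D-series; mu = 7 gives D_7.

D_7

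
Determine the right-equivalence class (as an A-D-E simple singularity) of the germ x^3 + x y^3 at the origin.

E_7

The Hessian of f at 0 is [[0, 0], [0, 0]] with rank 0, so corank 2. A Groebner basis of the Jacobian ideal J(f) in C{x,y} is {x^3, x*y^2, 3*x^2 + y^3}; counting standard monomials gives mu = 7. Corank 2; j^3 = x^3 is a perfect cube, so E-series; the 4-jet and mu = 7 give E_7.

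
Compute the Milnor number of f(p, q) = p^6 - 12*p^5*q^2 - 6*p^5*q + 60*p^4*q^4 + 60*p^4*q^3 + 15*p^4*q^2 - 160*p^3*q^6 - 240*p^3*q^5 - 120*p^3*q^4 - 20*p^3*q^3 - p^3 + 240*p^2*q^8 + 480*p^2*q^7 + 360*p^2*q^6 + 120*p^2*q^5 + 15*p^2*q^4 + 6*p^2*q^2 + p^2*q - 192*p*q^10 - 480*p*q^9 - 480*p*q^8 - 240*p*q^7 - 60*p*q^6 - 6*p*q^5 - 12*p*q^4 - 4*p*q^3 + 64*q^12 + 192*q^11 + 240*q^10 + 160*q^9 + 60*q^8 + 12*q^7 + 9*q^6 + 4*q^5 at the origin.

The Hessian of f at 0 has rank 0. Corank 2; j^3 = -p^2*(p - q) has shape L^2 M (L != M), so D-series; mu = 7 gives D_7.

7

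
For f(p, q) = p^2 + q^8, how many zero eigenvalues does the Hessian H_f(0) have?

1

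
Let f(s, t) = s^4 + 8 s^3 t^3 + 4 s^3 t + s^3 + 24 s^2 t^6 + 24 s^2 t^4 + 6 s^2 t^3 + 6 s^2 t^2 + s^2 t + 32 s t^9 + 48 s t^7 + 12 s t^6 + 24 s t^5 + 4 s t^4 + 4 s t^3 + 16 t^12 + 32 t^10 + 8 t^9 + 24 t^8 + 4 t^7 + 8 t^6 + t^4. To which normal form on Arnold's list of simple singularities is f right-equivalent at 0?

The Hessian of f at 0 has rank 0. Corank 2; j^3 = s^2*(s + t) has shape L^2 M (L != M), so D-series; mu = 5 gives D_5.

D_5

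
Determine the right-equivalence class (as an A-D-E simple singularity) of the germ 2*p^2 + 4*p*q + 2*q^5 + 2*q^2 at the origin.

A_4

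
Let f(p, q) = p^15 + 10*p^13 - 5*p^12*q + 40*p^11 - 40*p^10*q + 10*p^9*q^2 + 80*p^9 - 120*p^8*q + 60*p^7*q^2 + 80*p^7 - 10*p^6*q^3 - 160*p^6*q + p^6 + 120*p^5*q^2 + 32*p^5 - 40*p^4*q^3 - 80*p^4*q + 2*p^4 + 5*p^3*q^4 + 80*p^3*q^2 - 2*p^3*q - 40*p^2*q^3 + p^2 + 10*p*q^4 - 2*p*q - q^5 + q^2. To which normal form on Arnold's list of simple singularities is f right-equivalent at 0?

A_{4}

The Hessian of f at 0 has rank 1. Corank 1: A-series; mu = 4 gives A_4.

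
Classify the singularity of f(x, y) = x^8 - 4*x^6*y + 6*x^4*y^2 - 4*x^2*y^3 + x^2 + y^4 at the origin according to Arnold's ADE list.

The Hessian of f at 0 has rank 1. Corank 1: A-series; mu = 3 gives A_3.

A_{3}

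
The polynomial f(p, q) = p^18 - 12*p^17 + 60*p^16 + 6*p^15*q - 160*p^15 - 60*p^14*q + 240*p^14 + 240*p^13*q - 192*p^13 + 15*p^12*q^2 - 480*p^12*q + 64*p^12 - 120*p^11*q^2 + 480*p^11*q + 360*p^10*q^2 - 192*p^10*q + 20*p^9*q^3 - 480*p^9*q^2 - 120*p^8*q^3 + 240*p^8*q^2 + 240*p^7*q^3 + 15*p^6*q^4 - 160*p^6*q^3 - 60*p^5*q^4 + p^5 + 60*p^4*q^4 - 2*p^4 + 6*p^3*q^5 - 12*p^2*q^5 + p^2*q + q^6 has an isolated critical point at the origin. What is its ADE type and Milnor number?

Type D7, Milnor number mu = 7.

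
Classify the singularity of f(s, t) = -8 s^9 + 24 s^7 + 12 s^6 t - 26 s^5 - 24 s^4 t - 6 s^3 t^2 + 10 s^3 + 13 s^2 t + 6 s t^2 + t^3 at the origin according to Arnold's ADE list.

D_{4}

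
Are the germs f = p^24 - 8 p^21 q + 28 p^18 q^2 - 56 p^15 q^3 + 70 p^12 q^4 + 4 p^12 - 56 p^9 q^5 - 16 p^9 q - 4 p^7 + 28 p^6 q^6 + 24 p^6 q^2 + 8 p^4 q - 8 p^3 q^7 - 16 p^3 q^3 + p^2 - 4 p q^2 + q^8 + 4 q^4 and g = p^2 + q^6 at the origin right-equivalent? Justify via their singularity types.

No.

The Hessian of f at 0 has rank 1. Corank 1: A-series; mu = 7 gives A_7. The Hessian of g at 0 has rank 1. Corank 1: A-series; mu = 5 gives A_5. f is A_7 but g is A_5, hence not right-equivalent.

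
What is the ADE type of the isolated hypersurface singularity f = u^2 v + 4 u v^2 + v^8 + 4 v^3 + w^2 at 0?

D_{9}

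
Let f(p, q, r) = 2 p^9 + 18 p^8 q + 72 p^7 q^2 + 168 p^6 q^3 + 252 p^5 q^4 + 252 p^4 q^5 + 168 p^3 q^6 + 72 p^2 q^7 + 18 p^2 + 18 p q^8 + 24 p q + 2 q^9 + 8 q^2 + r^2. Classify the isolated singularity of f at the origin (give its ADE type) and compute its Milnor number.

The Hessian of f at 0 is [[36, 24, 0], [24, 16, 0], [0, 0, 2]] with rank 2, so corank 1. A Groebner basis of the Jacobian ideal J(f) in C{p,q,r} is {q^8, p + 2*q/3, r}; counting standard monomials gives mu = 8. Corank 1: A-series; mu = 8 gives A_8.

Type A8, Milnor number mu = 8.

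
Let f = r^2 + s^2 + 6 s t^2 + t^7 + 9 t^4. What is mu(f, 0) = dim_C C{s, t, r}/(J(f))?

6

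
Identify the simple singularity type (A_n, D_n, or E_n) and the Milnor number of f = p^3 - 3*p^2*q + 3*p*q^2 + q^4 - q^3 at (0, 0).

Type E_6, Milnor number mu = 6.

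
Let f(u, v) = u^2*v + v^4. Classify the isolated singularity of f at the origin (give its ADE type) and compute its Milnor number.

The Hessian of f at 0 is [[0, 0], [0, 0]] with rank 0, so corank 2. A Groebner basis of the Jacobian ideal J(f) in C{u,v} is {u^3, u^2/4 + v^3, u*v}; counting standard monomials gives mu = 5. Corank 2; j^3 = u^2*v has shape L^2 M (L != M), so D-series; mu = 5 gives D_5.

Type D_{5}, Milnor number mu = 5.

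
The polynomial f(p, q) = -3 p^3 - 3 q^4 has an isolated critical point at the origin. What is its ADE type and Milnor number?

Type E_6, Milnor number mu = 6.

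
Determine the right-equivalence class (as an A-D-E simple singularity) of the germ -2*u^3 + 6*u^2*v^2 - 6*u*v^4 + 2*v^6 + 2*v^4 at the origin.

The Hessian of f at 0 is [[0, 0], [0, 0]] with rank 0, so corank 2. A Groebner basis of the Jacobian ideal J(f) in C{u,v} is {u^3, u^2*v, -u^2/2 + u*v^2, v^3}; counting standard monomials gives mu = 6. Corank 2; j^3 = -2*u^3 is a perfect cube, so E-series; the 4-jet and mu = 6 give E_6.

E_6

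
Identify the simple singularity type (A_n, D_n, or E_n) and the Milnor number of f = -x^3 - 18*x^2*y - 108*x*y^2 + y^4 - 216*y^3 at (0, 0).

Type E_{6}, Milnor number mu = 6.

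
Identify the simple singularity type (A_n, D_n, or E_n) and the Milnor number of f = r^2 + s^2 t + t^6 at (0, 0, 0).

Type D7, Milnor number mu = 7.

The Hessian of f at 0 has rank 1. Corank 2; j^3 = s^2*t has shape L^2 M (L != M), so D-series; mu = 7 gives D_7.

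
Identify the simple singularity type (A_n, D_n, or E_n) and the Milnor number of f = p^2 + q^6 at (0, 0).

Type A_{5}, Milnor number mu = 5.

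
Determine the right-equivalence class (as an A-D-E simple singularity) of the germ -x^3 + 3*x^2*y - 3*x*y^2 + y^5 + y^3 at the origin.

The Hessian of f at 0 has rank 0. Corank 2; j^3 = -(x - y)^3 is a perfect cube, so E-series; the 5-jet and mu = 8 give E_8.

E_{8}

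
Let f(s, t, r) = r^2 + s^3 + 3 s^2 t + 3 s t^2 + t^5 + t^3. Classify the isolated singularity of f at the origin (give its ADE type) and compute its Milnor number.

Type E8, Milnor number mu = 8.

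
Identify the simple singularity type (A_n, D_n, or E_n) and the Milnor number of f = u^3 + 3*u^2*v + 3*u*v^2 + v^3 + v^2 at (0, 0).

Type A_{2}, Milnor number mu = 2.

The Hessian of f at 0 has rank 1. Corank 1: A-series; mu = 2 gives A_2.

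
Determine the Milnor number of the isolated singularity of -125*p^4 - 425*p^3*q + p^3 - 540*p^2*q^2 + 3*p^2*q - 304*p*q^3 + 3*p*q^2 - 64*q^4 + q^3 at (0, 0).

7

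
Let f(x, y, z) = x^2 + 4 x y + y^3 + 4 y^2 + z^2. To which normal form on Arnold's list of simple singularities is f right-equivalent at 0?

The Hessian of f at 0 is [[2, 4, 0], [4, 8, 0], [0, 0, 2]] with rank 2, so corank 1. A Groebner basis of the Jacobian ideal J(f) in C{x,y,z} is {y^2, x + 2*y, z}; counting standard monomials gives mu = 2. Corank 1: A-series; mu = 2 gives A_2.

A2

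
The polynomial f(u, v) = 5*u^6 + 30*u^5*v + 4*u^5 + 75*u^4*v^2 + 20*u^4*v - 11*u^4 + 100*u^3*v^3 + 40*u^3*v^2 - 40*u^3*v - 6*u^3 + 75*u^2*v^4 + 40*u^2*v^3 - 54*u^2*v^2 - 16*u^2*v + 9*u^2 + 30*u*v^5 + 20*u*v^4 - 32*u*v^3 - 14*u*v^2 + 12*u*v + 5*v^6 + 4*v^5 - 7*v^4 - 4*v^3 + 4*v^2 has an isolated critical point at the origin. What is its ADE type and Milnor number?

The Hessian of f at 0 is [[18, 12], [12, 8]] with rank 1, so corank 1. A Groebner basis of the Jacobian ideal J(f) in C{u,v} is {u*v^2 - 702*u*v/29 + 1377*u/29 - 519*v^2/29 + 918*v/29, 945*u*v/29 - 1944*u/29 + v^3 + 702*v^2/29 - 1296*v/29, u^2 + 36*u*v/29 + 3*u/29 + 11*v^2/29 + 2*v/29}; counting standard monomials gives mu = 5. Corank 1: A-series; mu = 5 gives A_5.

Type A5, Milnor number mu = 5.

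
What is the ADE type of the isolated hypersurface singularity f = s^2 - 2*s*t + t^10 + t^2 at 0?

A_{9}

The Hessian of f at 0 has rank 1. Corank 1: A-series; mu = 9 gives A_9.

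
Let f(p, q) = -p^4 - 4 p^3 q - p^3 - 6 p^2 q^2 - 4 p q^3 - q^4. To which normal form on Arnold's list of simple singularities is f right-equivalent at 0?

E_{6}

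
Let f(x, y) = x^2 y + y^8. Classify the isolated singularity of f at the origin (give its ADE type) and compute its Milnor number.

The Hessian of f at 0 is [[0, 0], [0, 0]] with rank 0, so corank 2. A Groebner basis of the Jacobian ideal J(f) in C{x,y} is {x^2/8 + y^7, x^3, x*y}; counting standard monomials gives mu = 9. Corank 2; j^3 = x^2*y has shape L^2 M (L != M), so D-series; mu = 9 gives D_9.

Type D_{9}, Milnor number mu = 9.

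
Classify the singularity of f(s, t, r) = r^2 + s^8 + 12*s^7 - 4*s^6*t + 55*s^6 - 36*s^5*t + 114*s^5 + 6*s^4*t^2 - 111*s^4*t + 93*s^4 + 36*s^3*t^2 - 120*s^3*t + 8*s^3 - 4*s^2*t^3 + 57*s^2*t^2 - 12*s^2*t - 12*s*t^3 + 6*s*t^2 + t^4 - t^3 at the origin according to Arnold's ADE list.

E_6

The Hessian of f at 0 has rank 1. Corank 2; j^3 = (2*s - t)^3 is a perfect cube, so E-series; the 4-jet and mu = 6 give E_6.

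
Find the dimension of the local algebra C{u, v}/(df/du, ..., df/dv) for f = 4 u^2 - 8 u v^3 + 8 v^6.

5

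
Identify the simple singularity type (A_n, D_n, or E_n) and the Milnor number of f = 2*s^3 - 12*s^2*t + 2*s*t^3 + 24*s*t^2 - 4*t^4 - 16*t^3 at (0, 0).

The Hessian of f at 0 has rank 0. Corank 2; j^3 = 2*(s - 2*t)^3 is a perfect cube, so E-series; the 4-jet and mu = 7 give E_7.

Type E7, Milnor number mu = 7.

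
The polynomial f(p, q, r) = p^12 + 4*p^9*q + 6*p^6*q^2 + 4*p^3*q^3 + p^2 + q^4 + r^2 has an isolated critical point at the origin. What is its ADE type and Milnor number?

The Hessian of f at 0 is [[2, 0, 0], [0, 0, 0], [0, 0, 2]] with rank 2, so corank 1. A Groebner basis of the Jacobian ideal J(f) in C{p,q,r} is {q^3, p, r}; counting standard monomials gives mu = 3. Corank 1: A-series; mu = 3 gives A_3.

Type A3, Milnor number mu = 3.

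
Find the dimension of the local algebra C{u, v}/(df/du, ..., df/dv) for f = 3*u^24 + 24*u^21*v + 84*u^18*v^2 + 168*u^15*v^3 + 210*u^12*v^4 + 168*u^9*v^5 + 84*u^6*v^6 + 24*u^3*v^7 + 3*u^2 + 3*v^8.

7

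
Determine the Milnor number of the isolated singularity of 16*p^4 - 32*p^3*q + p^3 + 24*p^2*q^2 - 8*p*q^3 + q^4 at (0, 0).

The Hessian of f at 0 has rank 0. Corank 2; j^3 = p^3 is a perfect cube, so E-series; the 4-jet and mu = 6 give E_6.

6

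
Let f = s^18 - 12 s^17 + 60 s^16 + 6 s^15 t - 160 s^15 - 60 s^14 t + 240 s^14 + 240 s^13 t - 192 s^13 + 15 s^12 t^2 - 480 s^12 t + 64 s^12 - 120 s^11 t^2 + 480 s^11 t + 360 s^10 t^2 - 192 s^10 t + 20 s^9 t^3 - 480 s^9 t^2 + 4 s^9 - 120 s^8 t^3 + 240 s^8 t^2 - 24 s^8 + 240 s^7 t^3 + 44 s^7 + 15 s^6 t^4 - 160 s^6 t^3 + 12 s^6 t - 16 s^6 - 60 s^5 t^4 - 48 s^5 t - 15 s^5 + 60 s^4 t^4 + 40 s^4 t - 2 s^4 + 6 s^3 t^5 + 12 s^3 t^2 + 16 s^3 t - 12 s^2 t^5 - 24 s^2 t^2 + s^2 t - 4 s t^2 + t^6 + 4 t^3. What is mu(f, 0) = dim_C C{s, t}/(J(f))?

7

The Hessian of f at 0 has rank 0. Corank 2; j^3 = t*(s - 2*t)^2 has shape L^2 M (L != M), so D-series; mu = 7 gives D_7.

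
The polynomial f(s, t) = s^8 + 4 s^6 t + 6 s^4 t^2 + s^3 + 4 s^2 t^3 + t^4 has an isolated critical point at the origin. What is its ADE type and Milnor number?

Type E_6, Milnor number mu = 6.

The Hessian of f at 0 has rank 0. Corank 2; j^3 = s^3 is a perfect cube, so E-series; the 4-jet and mu = 6 give E_6.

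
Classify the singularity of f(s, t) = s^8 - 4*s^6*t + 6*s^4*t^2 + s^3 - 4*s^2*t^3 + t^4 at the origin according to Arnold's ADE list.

E_{6}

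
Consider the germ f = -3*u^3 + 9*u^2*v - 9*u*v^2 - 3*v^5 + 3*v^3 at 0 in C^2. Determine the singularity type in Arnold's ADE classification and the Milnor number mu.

Type E8, Milnor number mu = 8.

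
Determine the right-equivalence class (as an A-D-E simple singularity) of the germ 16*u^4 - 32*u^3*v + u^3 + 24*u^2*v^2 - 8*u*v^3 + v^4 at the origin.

E_{6}

The Hessian of f at 0 is [[0, 0], [0, 0]] with rank 0, so corank 2. A Groebner basis of the Jacobian ideal J(f) in C{u,v} is {v^4, u*v^2 - v^3/6, u^2}; counting standard monomials gives mu = 6. Corank 2; j^3 = u^3 is a perfect cube, so E-series; the 4-jet and mu = 6 give E_6.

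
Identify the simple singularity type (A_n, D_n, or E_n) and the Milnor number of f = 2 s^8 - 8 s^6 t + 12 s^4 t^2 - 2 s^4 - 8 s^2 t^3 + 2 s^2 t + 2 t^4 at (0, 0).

Type D_{5}, Milnor number mu = 5.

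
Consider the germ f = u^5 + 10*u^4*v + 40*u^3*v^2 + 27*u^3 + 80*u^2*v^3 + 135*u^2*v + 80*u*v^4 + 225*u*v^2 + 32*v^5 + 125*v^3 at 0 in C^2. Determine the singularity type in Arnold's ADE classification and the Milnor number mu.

Type E8, Milnor number mu = 8.

The Hessian of f at 0 is [[0, 0], [0, 0]] with rank 0, so corank 2. A Groebner basis of the Jacobian ideal J(f) in C{u,v} is {v^5, u*v^3 + 7*v^4/4, u^2 + 10*u*v/3 + 25*v^2/9}; counting standard monomials gives mu = 8. Corank 2; j^3 = (3*u + 5*v)^3 is a perfect cube, so E-series; the 5-jet and mu = 8 give E_8.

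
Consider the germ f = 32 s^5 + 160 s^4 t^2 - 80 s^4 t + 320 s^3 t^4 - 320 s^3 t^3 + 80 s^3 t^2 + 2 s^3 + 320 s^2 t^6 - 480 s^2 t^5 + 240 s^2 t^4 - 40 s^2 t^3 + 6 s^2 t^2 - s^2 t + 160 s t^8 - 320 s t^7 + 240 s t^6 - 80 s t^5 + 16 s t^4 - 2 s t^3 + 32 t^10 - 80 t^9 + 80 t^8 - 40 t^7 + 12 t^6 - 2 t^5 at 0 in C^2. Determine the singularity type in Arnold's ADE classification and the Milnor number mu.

Type D6, Milnor number mu = 6.

The Hessian of f at 0 has rank 0. Corank 2; j^3 = s^2*(2*s - t) has shape L^2 M (L != M), so D-series; mu = 6 gives D_6.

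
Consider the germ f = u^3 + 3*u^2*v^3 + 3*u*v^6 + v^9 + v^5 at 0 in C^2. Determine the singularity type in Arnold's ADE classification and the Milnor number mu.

The Hessian of f at 0 has rank 0. Corank 2; j^3 = u^3 is a perfect cube, so E-series; the 5-jet and mu = 8 give E_8.

Type E_{8}, Milnor number mu = 8.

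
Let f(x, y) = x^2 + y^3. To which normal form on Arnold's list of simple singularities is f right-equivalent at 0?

The Hessian of f at 0 is [[2, 0], [0, 0]] with rank 1, so corank 1. A Groebner basis of the Jacobian ideal J(f) in C{x,y} is {y^2, x}; counting standard monomials gives mu = 2. Corank 1: A-series; mu = 2 gives A_2.

A2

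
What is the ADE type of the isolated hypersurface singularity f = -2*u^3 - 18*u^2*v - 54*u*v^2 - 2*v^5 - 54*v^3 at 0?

E_{8}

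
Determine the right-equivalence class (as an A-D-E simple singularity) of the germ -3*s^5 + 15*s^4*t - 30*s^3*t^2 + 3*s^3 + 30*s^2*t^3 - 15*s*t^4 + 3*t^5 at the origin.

The Hessian of f at 0 has rank 0. Corank 2; j^3 = 3*s^3 is a perfect cube, so E-series; the 5-jet and mu = 8 give E_8.

E_8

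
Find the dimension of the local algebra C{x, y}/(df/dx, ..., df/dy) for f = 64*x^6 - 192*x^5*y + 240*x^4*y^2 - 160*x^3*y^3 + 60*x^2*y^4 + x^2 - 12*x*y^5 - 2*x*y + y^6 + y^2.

5

The Hessian of f at 0 is [[2, -2], [-2, 2]] with rank 1, so corank 1. A Groebner basis of the Jacobian ideal J(f) in C{x,y} is {y^5, x - y}; counting standard monomials gives mu = 5. Corank 1: A-series; mu = 5 gives A_5.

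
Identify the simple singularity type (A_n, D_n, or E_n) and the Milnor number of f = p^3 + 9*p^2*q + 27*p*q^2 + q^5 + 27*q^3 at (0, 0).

Type E_{8}, Milnor number mu = 8.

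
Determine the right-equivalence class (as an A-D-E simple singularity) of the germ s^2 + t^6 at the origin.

A_5

The Hessian of f at 0 has rank 1. Corank 1: A-series; mu = 5 gives A_5.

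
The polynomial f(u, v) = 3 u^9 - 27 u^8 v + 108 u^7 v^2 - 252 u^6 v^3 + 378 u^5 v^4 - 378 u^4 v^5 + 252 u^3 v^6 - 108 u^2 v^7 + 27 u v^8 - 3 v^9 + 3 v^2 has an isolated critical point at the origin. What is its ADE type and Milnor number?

Type A_8, Milnor number mu = 8.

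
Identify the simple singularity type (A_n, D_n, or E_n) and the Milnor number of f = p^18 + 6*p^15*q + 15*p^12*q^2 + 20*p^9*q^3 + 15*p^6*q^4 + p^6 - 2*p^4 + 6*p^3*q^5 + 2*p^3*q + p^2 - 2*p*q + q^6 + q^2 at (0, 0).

Type A_{5}, Milnor number mu = 5.

The Hessian of f at 0 has rank 1. Corank 1: A-series; mu = 5 gives A_5.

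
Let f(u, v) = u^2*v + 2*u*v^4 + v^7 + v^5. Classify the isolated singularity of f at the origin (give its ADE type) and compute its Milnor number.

Type D6, Milnor number mu = 6.

The Hessian of f at 0 is [[0, 0], [0, 0]] with rank 0, so corank 2. A Groebner basis of the Jacobian ideal J(f) in C{u,v} is {u*v + v^4, u*v^2, u^2 - 5*u*v}; counting standard monomials gives mu = 6. Corank 2; j^3 = u^2*v has shape L^2 M (L != M), so D-series; mu = 6 gives D_6.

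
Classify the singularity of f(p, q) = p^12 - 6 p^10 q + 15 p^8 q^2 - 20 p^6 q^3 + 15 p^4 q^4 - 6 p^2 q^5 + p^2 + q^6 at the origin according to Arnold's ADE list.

A_5

The Hessian of f at 0 is [[2, 0], [0, 0]] with rank 1, so corank 1. A Groebner basis of the Jacobian ideal J(f) in C{p,q} is {q^5, p}; counting standard monomials gives mu = 5. Corank 1: A-series; mu = 5 gives A_5.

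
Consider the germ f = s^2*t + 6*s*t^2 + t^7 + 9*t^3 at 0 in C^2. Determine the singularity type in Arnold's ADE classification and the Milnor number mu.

Type D8, Milnor number mu = 8.

The Hessian of f at 0 is [[0, 0], [0, 0]] with rank 0, so corank 2. A Groebner basis of the Jacobian ideal J(f) in C{s,t} is {s^2/7 + t^6 - 9*t^2/7, s^3 + 27*t^3, s*t + 3*t^2}; counting standard monomials gives mu = 8. Corank 2; j^3 = t*(s + 3*t)^2 has shape L^2 M (L != M), so D-series; mu = 8 gives D_8.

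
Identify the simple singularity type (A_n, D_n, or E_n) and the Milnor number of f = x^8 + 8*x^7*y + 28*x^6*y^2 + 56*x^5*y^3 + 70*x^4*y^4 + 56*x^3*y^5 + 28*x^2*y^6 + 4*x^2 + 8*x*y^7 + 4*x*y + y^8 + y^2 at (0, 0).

Type A7, Milnor number mu = 7.

The Hessian of f at 0 is [[8, 4], [4, 2]] with rank 1, so corank 1. A Groebner basis of the Jacobian ideal J(f) in C{x,y} is {y^7, x + y/2}; counting standard monomials gives mu = 7. Corank 1: A-series; mu = 7 gives A_7.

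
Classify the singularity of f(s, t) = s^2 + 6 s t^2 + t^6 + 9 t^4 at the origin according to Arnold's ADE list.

A5

The Hessian of f at 0 is [[2, 0], [0, 0]] with rank 1, so corank 1. A Groebner basis of the Jacobian ideal J(f) in C{s,t} is {s^3, s^2*t, s/3 + t^2}; counting standard monomials gives mu = 5. Corank 1: A-series; mu = 5 gives A_5.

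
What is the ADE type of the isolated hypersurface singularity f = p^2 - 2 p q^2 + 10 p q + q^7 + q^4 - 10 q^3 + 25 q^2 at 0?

The Hessian of f at 0 is [[2, 10], [10, 50]] with rank 1, so corank 1. A Groebner basis of the Jacobian ideal J(f) in C{p,q} is {p^3 + 15*p^2*q + 75*p^2 + 500*p*q + 625*p + 3125*q, -p + q^2 - 5*q}; counting standard monomials gives mu = 6. Corank 1: A-series; mu = 6 gives A_6.

A_{6}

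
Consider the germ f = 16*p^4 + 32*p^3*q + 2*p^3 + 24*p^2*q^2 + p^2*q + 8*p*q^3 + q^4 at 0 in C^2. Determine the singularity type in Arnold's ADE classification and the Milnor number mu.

Type D_5, Milnor number mu = 5.

The Hessian of f at 0 is [[0, 0], [0, 0]] with rank 0, so corank 2. A Groebner basis of the Jacobian ideal J(f) in C{p,q} is {p*q^2, -p*q/8 + q^3, p^2 + p*q/2}; counting standard monomials gives mu = 5. Corank 2; j^3 = p^2*(2*p + q) has shape L^2 M (L != M), so D-series; mu = 5 gives D_5.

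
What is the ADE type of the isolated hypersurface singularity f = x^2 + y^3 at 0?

A2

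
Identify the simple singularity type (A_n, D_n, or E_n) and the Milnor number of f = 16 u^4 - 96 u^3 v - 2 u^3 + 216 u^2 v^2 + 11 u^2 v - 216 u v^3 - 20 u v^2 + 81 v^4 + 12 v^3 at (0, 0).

The Hessian of f at 0 has rank 0. Corank 2; j^3 = -(u - 2*v)^2*(2*u - 3*v) has shape L^2 M (L != M), so D-series; mu = 5 gives D_5.

Type D_5, Milnor number mu = 5.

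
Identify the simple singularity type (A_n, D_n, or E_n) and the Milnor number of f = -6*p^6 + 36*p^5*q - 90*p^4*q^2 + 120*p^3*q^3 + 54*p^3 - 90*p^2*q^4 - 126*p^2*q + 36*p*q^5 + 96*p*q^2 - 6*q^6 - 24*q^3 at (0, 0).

Type D_7, Milnor number mu = 7.

The Hessian of f at 0 is [[0, 0], [0, 0]] with rank 0, so corank 2. A Groebner basis of the Jacobian ideal J(f) in C{p,q} is {243*p*q/2 + q^5 - 81*q^2, p*q^2 - 2*q^3/3, p^2 - 5*p*q/3 + 2*q^2/3}; counting standard monomials gives mu = 7. Corank 2; j^3 = 6*(p - q)*(3*p - 2*q)^2 has shape L^2 M (L != M), so D-series; mu = 7 gives D_7.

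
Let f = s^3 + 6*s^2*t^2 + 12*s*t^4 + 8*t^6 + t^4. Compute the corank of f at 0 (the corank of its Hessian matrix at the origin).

2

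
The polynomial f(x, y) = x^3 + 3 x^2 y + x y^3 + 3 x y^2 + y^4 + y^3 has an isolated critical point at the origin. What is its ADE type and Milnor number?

Type E_{7}, Milnor number mu = 7.

The Hessian of f at 0 has rank 0. Corank 2; j^3 = (x + y)^3 is a perfect cube, so E-series; the 4-jet and mu = 7 give E_7.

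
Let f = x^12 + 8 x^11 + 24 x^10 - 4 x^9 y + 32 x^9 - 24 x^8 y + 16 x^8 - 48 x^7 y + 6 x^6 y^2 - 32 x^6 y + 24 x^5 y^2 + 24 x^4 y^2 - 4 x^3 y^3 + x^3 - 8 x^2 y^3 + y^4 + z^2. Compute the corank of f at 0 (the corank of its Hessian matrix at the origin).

2

The Hessian at 0 is [[0, 0, 0], [0, 0, 0], [0, 0, 2]] of rank 1; hence corank 2.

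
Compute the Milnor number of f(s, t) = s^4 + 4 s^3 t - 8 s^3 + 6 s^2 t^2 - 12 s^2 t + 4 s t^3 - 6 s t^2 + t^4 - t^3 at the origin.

6

The Hessian of f at 0 is [[0, 0], [0, 0]] with rank 0, so corank 2. A Groebner basis of the Jacobian ideal J(f) in C{s,t} is {t^4, s*t^2 + 2*t^3/3, s^2 + s*t + t^2/4}; counting standard monomials gives mu = 6. Corank 2; j^3 = -(2*s + t)^3 is a perfect cube, so E-series; the 4-jet and mu = 6 give E_6.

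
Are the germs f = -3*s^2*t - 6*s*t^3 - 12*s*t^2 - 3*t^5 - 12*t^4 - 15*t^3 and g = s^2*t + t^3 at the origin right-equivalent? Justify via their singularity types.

Yes.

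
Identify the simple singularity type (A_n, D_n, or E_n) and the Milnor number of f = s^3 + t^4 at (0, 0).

Type E_6, Milnor number mu = 6.

The Hessian of f at 0 is [[0, 0], [0, 0]] with rank 0, so corank 2. A Groebner basis of the Jacobian ideal J(f) in C{s,t} is {t^3, s^2}; counting standard monomials gives mu = 6. Corank 2; j^3 = s^3 is a perfect cube, so E-series; the 4-jet and mu = 6 give E_6.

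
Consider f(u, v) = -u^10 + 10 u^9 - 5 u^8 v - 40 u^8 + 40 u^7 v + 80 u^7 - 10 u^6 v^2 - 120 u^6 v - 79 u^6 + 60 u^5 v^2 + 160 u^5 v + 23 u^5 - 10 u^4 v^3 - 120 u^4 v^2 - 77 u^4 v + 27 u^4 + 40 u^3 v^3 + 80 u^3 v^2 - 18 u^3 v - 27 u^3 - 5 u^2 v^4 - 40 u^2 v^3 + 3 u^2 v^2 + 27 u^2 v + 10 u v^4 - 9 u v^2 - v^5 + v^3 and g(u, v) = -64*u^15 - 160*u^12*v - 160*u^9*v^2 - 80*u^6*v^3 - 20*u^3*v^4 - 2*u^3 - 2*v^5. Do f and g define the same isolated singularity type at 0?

Yes.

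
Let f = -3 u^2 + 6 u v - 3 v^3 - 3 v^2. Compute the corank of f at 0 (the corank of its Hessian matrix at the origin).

The Hessian at 0 is [[-6, 6], [6, -6]] of rank 1; hence corank 1.

1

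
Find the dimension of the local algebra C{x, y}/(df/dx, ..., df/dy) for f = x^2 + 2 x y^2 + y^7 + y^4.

The Hessian of f at 0 is [[2, 0], [0, 0]] with rank 1, so corank 1. A Groebner basis of the Jacobian ideal J(f) in C{x,y} is {x^3, x + y^2}; counting standard monomials gives mu = 6. Corank 1: A-series; mu = 6 gives A_6.

6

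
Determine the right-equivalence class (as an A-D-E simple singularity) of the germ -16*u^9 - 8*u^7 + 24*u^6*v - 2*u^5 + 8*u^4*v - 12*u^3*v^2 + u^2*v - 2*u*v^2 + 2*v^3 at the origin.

D_4

The Hessian of f at 0 has rank 0. Corank 2; j^3 = v*(u^2 - 2*u*v + 2*v^2) splits into three distinct lines over C (the quadratic factor has nonzero discriminant), so D_4.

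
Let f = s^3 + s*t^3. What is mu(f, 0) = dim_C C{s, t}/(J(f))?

The Hessian of f at 0 is [[0, 0], [0, 0]] with rank 0, so corank 2. A Groebner basis of the Jacobian ideal J(f) in C{s,t} is {s^3, s*t^2, 3*s^2 + t^3}; counting standard monomials gives mu = 7. Corank 2; j^3 = s^3 is a perfect cube, so E-series; the 4-jet and mu = 7 give E_7.

7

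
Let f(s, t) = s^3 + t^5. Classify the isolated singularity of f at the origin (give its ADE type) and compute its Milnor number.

The Hessian of f at 0 is [[0, 0], [0, 0]] with rank 0, so corank 2. A Groebner basis of the Jacobian ideal J(f) in C{s,t} is {t^4, s^2}; counting standard monomials gives mu = 8. Corank 2; j^3 = s^3 is a perfect cube, so E-series; the 5-jet and mu = 8 give E_8.

Type E8, Milnor number mu = 8.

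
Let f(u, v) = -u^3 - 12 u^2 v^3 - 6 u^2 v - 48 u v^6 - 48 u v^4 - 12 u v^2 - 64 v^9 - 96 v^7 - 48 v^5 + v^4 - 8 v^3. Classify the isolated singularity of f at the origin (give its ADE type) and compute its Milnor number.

Type E_6, Milnor number mu = 6.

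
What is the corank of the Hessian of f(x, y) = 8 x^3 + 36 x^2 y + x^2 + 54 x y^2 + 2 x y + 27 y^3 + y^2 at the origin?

Hessian at 0 has rank 1.

1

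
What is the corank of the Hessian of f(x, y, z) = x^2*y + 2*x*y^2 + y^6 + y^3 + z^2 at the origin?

2

Hessian at 0 has rank 1.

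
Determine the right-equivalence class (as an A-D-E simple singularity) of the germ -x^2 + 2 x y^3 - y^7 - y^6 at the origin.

The Hessian of f at 0 is [[-2, 0], [0, 0]] with rank 1, so corank 1. A Groebner basis of the Jacobian ideal J(f) in C{x,y} is {-x + y^3, x^2}; counting standard monomials gives mu = 6. Corank 1: A-series; mu = 6 gives A_6.

A6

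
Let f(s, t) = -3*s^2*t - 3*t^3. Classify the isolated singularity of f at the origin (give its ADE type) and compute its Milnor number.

The Hessian of f at 0 is [[0, 0], [0, 0]] with rank 0, so corank 2. A Groebner basis of the Jacobian ideal J(f) in C{s,t} is {t^3, s^2 + 3*t^2, s*t}; counting standard monomials gives mu = 4. Corank 2; j^3 = -3*t*(s^2 + t^2) splits into three distinct lines over C (the quadratic factor has nonzero discriminant), so D_4.

Type D_{4}, Milnor number mu = 4.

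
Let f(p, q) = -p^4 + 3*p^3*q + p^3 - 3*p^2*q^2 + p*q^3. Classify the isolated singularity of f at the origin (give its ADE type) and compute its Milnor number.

The Hessian of f at 0 is [[0, 0], [0, 0]] with rank 0, so corank 2. A Groebner basis of the Jacobian ideal J(f) in C{p,q} is {3*p^2 + q^4 + q^3, p^3, p^2*q - p^2 - q^3/3, -2*p^2 + p*q^2 - 2*q^3/3}; counting standard monomials gives mu = 7. Corank 2; j^3 = p^3 is a perfect cube, so E-series; the 4-jet and mu = 7 give E_7.

Type E7, Milnor number mu = 7.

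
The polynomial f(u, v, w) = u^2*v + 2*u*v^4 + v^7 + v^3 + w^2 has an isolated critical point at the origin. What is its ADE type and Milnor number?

The Hessian of f at 0 has rank 1. Corank 2; j^3 = v*(u^2 + v^2) splits into three distinct lines over C (the quadratic factor has nonzero discriminant), so D_4.

Type D_4, Milnor number mu = 4.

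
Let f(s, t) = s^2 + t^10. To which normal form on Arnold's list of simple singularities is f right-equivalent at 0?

A_{9}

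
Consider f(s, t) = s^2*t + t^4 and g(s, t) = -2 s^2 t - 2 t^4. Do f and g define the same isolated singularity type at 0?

Yes.

The Hessian of f at 0 is [[0, 0], [0, 0]] with rank 0, so corank 2. A Groebner basis of the Jacobian ideal J(f) in C{s,t} is {s^3, s^2/4 + t^3, s*t}; counting standard monomials gives mu = 5. Corank 2; j^3 = s^2*t has shape L^2 M (L != M), so D-series; mu = 5 gives D_5. The Hessian of g at 0 is [[0, 0], [0, 0]] with rank 0, so corank 2. A Groebner basis of the Jacobian ideal J(g) in C{s,t} is {s^3, s^2/4 + t^3, s*t}; counting standard monomials gives mu = 5. Corank 2; j^3 = -2*s^2*t has shape L^2 M (L != M), so D-series; mu = 5 gives D_5. Both have type D_5, hence right-equivalent.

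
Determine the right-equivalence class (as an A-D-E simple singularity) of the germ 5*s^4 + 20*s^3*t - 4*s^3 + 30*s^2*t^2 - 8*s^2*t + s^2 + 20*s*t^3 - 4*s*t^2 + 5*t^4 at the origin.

The Hessian of f at 0 has rank 1. Corank 1: A-series; mu = 3 gives A_3.

A_3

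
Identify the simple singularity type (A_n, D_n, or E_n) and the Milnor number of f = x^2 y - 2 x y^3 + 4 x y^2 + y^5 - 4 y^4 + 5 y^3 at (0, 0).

Type D_{4}, Milnor number mu = 4.

The Hessian of f at 0 has rank 0. Corank 2; j^3 = y*(x^2 + 4*x*y + 5*y^2) splits into three distinct lines over C (the quadratic factor has nonzero discriminant), so D_4.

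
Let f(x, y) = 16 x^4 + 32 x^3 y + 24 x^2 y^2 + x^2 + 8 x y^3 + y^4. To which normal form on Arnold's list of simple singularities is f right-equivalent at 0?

A_{3}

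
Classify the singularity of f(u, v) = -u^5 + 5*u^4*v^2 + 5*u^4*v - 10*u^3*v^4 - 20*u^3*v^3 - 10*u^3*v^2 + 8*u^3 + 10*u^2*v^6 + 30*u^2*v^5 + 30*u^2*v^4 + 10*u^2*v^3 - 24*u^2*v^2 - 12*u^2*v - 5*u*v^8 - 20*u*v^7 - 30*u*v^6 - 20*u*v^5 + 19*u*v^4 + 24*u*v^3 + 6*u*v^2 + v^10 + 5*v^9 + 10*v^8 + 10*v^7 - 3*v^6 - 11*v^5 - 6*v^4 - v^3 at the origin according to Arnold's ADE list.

E_8

The Hessian of f at 0 is [[0, 0], [0, 0]] with rank 0, so corank 2. A Groebner basis of the Jacobian ideal J(f) in C{u,v} is {5*u^2/8 + u*v^3 - 5*u*v^2/4 - 5*u*v/8 + 5*v^3/8 + 5*v^2/32, u^2 - 2*u*v^2 - u*v + v^4 + v^3 + v^2/4, u^3 + 3*u^2/8 - 3*u*v^2/2 - 3*u*v/8 + 5*v^3/8 + 3*v^2/32, u^2*v + u^2/4 - 3*u*v^2/2 - u*v/4 + v^3/2 + v^2/16}; counting standard monomials gives mu = 8. Corank 2; j^3 = (2*u - v)^3 is a perfect cube, so E-series; the 5-jet and mu = 8 give E_8.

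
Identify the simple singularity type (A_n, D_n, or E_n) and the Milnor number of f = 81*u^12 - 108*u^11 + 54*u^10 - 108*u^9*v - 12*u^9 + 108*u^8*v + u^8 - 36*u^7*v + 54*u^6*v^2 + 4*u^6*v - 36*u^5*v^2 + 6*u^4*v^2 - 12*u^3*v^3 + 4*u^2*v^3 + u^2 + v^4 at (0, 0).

The Hessian of f at 0 is [[2, 0], [0, 0]] with rank 1, so corank 1. A Groebner basis of the Jacobian ideal J(f) in C{u,v} is {v^3, u}; counting standard monomials gives mu = 3. Corank 1: A-series; mu = 3 gives A_3.

Type A_3, Milnor number mu = 3.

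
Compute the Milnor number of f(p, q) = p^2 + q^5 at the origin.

The Hessian of f at 0 is [[2, 0], [0, 0]] with rank 1, so corank 1. A Groebner basis of the Jacobian ideal J(f) in C{p,q} is {q^4, p}; counting standard monomials gives mu = 4. Corank 1: A-series; mu = 4 gives A_4.

4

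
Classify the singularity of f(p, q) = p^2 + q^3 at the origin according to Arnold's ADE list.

The Hessian of f at 0 is [[2, 0], [0, 0]] with rank 1, so corank 1. A Groebner basis of the Jacobian ideal J(f) in C{p,q} is {q^2, p}; counting standard monomials gives mu = 2. Corank 1: A-series; mu = 2 gives A_2.

A_{2}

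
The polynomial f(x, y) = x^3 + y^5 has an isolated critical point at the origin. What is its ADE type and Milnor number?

The Hessian of f at 0 is [[0, 0], [0, 0]] with rank 0, so corank 2. A Groebner basis of the Jacobian ideal J(f) in C{x,y} is {y^4, x^2}; counting standard monomials gives mu = 8. Corank 2; j^3 = x^3 is a perfect cube, so E-series; the 5-jet and mu = 8 give E_8.

Type E_{8}, Milnor number mu = 8.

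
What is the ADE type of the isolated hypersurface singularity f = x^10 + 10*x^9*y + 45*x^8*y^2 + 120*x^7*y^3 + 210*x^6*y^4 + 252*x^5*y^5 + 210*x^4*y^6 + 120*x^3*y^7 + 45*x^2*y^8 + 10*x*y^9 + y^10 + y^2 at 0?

A_{9}

The Hessian of f at 0 is [[0, 0], [0, 2]] with rank 1, so corank 1. A Groebner basis of the Jacobian ideal J(f) in C{x,y} is {x^9, y}; counting standard monomials gives mu = 9. Corank 1: A-series; mu = 9 gives A_9.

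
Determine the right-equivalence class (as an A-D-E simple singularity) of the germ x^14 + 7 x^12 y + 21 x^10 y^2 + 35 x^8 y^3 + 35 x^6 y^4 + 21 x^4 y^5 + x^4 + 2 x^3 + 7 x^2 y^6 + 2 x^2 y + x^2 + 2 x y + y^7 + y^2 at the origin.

A_{6}

The Hessian of f at 0 is [[2, 2], [2, 2]] with rank 1, so corank 1. A Groebner basis of the Jacobian ideal J(f) in C{x,y} is {14*x*y/3 - 5*x/3 + y^4 + 4*y^3/3 + 3*y^2 - 5*y/3, x*y^2 - 4*x*y/3 + x/3 + y^3/3 - y^2 + y/3, x^2 + x + y}; counting standard monomials gives mu = 6. Corank 1: A-series; mu = 6 gives A_6.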